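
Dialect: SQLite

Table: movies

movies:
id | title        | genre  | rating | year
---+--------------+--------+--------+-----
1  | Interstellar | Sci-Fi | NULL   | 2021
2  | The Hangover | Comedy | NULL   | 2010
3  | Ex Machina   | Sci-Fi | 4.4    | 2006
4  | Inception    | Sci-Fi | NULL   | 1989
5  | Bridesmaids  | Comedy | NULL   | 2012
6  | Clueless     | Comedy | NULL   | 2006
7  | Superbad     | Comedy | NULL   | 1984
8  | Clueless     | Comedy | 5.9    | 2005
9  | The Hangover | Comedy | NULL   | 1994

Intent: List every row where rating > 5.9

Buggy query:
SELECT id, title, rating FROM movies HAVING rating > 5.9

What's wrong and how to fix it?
Bug: This is a non-aggregate query (no GROUP BY, no aggregates), so in SQLite the HAVING clause is invalid here; a row-level condition belongs in WHERE

Fix: Replace HAVING with WHERE since the condition applies to individual rows

Corrected query:
SELECT id, title, rating FROM movies WHERE rating > 5.9

Result:
(no rows)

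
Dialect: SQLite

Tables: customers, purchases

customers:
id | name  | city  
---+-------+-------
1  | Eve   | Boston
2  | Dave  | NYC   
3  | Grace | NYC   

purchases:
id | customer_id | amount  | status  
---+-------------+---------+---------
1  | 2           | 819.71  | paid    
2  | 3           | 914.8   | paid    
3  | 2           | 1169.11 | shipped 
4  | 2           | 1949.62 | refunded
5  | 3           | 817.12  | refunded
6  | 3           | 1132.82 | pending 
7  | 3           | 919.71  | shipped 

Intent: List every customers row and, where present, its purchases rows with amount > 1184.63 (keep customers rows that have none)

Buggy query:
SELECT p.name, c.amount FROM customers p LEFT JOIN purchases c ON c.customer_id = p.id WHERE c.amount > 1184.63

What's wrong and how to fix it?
Bug: Filtering c.amount in WHERE discards the NULL rows produced by LEFT JOIN, turning it into an inner join

Fix: Put 'c.amount > 1184.63' in the JOIN's ON clause instead of WHERE

Corrected query:
SELECT p.name, c.amount FROM customers p LEFT JOIN purchases c ON c.customer_id = p.id AND c.amount > 1184.63

Result:
name  | amount 
------+--------
Eve   | NULL   
Dave  | 1949.62
Grace | NULL   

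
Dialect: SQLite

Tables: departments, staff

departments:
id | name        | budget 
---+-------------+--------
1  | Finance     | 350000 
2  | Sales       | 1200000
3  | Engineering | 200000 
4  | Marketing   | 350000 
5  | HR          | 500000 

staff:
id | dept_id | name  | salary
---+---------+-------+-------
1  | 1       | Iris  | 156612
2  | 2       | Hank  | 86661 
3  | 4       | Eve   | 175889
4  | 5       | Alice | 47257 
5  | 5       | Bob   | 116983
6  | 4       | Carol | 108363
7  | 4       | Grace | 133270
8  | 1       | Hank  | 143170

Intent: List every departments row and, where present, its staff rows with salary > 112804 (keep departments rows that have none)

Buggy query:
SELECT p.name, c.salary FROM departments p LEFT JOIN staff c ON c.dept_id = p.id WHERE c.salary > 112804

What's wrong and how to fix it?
Bug: Filtering c.salary in WHERE discards the NULL rows produced by LEFT JOIN, turning it into an inner join

Fix: Move the right-table condition into the ON clause so unmatched parents are kept

Corrected query:
SELECT p.name, c.salary FROM departments p LEFT JOIN staff c ON c.dept_id = p.id AND c.salary > 112804

Result:
name        | salary
------------+-------
Finance     | 143170
Finance     | 156612
Sales       | NULL  
Engineering | NULL  
Marketing   | 133270
Marketing   | 175889
HR          | 116983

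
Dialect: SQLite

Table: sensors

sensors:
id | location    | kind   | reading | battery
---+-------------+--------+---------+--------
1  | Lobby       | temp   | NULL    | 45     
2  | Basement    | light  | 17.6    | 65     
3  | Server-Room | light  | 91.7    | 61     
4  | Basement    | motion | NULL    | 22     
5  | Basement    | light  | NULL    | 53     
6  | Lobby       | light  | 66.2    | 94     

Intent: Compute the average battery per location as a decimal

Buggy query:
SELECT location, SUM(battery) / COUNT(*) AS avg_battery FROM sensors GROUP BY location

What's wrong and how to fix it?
Bug: SUM(battery) and COUNT(*) are both integers; the division truncates the fractional part

Fix: Cast one side to REAL so the division keeps the fractional part

Corrected query:
SELECT location, SUM(battery) * 1.0 / COUNT(*) AS avg_battery FROM sensors GROUP BY location

Result:
location    | avg_battery
------------+------------
Basement    | 46.666667  
Lobby       | 69.5       
Server-Room | 61         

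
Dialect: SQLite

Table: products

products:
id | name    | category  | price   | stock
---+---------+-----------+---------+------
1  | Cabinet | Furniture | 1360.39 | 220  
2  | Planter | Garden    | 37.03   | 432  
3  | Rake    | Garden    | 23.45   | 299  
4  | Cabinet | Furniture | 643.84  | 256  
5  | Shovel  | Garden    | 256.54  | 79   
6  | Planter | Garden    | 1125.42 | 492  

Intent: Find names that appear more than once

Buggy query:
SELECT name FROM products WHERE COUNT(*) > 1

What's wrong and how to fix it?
Bug: WHERE can't reference COUNT(*); aggregates are computed after WHERE

Fix: GROUP BY name, then filter groups with HAVING COUNT(*) > 1

Corrected query:
SELECT name FROM products GROUP BY name HAVING COUNT(*) > 1

Result:
name   
-------
Cabinet
Planter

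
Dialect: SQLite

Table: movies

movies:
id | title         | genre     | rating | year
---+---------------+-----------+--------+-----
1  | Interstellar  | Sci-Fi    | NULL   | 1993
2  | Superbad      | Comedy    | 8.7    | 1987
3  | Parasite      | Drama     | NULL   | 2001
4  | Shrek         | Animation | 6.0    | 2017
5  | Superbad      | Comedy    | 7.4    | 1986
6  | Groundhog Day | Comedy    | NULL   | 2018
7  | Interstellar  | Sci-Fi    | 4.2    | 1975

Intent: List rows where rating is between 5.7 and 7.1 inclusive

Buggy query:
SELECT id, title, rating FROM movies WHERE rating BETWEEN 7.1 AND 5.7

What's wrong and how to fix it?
Bug: The bounds are reversed; BETWEEN a AND b requires a <= b to match anything

Fix: Swap the bounds so the smaller value comes first

Corrected query:
SELECT id, title, rating FROM movies WHERE rating BETWEEN 5.7 AND 7.1

Result:
id | title | rating
---+-------+-------
4  | Shrek | 6     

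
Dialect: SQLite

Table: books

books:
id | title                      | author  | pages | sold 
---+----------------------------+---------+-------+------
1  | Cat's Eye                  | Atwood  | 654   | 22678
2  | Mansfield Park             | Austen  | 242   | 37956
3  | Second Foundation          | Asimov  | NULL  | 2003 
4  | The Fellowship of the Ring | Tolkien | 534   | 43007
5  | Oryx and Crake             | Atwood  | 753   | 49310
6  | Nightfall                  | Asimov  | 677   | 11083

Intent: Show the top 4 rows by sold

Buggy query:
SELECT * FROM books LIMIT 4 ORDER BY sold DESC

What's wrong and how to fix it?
Bug: LIMIT must come after ORDER BY

Fix: Sort with ORDER BY, then apply LIMIT

Corrected query:
SELECT * FROM books ORDER BY sold DESC LIMIT 4

Result:
id | title                      | author  | pages | sold 
---+----------------------------+---------+-------+------
5  | Oryx and Crake             | Atwood  | 753   | 49310
4  | The Fellowship of the Ring | Tolkien | 534   | 43007
2  | Mansfield Park             | Austen  | 242   | 37956
1  | Cat's Eye                  | Atwood  | 654   | 22678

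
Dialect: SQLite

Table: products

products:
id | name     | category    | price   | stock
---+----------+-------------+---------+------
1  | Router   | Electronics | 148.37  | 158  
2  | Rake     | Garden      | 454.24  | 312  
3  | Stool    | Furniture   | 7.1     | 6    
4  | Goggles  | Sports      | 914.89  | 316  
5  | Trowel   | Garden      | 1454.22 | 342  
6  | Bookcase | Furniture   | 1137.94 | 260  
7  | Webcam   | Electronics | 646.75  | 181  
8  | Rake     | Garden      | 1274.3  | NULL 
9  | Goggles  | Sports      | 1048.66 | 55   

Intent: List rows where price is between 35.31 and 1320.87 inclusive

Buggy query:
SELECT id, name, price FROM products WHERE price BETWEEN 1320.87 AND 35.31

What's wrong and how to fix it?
Bug: The bounds are reversed; BETWEEN a AND b requires a <= b to match anything

Fix: Swap the bounds so the smaller value comes first

Corrected query:
SELECT id, name, price FROM products WHERE price BETWEEN 35.31 AND 1320.87

Result:
id | name     | price  
---+----------+--------
1  | Router   | 148.37 
2  | Rake     | 454.24 
4  | Goggles  | 914.89 
6  | Bookcase | 1137.94
7  | Webcam   | 646.75 
8  | Rake     | 1274.3 
9  | Goggles  | 1048.66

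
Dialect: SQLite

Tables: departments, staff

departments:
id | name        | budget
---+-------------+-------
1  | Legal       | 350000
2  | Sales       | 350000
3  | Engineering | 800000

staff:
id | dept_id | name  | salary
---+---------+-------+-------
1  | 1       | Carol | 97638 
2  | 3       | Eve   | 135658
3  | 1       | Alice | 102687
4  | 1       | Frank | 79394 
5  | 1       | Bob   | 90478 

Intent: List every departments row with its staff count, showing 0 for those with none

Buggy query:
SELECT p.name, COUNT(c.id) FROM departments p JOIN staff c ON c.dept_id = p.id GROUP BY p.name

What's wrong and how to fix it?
Bug: An inner join excludes parents with zero children

Fix: Switch to LEFT JOIN to retain unmatched parent rows

Corrected query:
SELECT p.name, COUNT(c.id) FROM departments p LEFT JOIN staff c ON c.dept_id = p.id GROUP BY p.name

Result:
name        | COUNT(c.id)
------------+------------
Engineering | 1          
Legal       | 4          
Sales       | 0          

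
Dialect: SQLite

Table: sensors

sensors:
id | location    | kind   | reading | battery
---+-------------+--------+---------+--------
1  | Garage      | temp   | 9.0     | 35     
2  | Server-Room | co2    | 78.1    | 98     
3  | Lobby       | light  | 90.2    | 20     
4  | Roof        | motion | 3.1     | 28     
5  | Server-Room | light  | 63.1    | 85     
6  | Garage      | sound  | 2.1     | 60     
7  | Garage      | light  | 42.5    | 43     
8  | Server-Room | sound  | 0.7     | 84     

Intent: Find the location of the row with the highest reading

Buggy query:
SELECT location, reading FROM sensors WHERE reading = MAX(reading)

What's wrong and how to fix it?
Bug: MAX(reading) is an aggregate and cannot be used directly in WHERE

Fix: Wrap MAX in a scalar subquery so WHERE compares against a single value

Corrected query:
SELECT location, reading FROM sensors WHERE reading = (SELECT MAX(reading) FROM sensors)

Result:
location | reading
---------+--------
Lobby    | 90.2   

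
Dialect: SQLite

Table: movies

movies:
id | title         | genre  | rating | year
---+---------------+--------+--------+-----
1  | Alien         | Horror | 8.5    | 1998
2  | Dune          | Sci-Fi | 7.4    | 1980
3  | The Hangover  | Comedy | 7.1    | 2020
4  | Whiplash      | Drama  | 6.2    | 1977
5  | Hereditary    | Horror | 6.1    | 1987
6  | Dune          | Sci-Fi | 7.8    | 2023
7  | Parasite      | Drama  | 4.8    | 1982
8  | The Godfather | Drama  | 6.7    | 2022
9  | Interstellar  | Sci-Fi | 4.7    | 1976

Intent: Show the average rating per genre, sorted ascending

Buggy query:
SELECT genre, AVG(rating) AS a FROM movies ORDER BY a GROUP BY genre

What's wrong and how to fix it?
Bug: ORDER BY appears before GROUP BY; SQL clause order requires GROUP BY first

Fix: Reorder: SELECT … FROM … GROUP BY … ORDER BY …

Corrected query:
SELECT genre, AVG(rating) AS a FROM movies GROUP BY genre ORDER BY a

Result:
genre  | a       
-------+---------
Drama  | 5.9     
Sci-Fi | 6.633333
Comedy | 7.1     
Horror | 7.3     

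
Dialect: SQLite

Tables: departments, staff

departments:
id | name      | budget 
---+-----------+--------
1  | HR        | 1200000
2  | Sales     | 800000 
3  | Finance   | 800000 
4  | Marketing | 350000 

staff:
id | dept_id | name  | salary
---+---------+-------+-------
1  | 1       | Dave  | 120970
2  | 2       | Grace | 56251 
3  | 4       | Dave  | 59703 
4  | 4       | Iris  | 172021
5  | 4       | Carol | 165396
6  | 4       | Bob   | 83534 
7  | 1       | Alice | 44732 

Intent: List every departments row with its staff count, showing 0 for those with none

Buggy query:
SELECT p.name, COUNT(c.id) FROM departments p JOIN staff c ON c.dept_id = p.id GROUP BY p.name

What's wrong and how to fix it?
Bug: An inner join excludes parents with zero children

Fix: Use LEFT JOIN so parents without children still appear (COUNT(c.id) gives 0)

Corrected query:
SELECT p.name, COUNT(c.id) FROM departments p LEFT JOIN staff c ON c.dept_id = p.id GROUP BY p.name

Result:
name      | COUNT(c.id)
----------+------------
Finance   | 0          
HR        | 2          
Marketing | 4          
Sales     | 1          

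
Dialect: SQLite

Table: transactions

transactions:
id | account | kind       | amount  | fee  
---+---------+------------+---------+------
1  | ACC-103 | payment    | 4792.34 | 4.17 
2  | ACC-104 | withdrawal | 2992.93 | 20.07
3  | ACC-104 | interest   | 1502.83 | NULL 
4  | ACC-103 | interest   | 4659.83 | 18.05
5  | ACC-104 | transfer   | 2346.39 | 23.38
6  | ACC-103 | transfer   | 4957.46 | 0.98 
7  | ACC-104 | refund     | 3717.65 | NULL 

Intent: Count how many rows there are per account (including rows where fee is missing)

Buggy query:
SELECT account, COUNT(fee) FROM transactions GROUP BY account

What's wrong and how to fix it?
Bug: COUNT(fee) skips NULLs, so groups with missing fee are undercounted

Fix: Replace COUNT(fee) with COUNT(*)

Corrected query:
SELECT account, COUNT(*) FROM transactions GROUP BY account

Result:
account | COUNT(*)
--------+---------
ACC-103 | 3       
ACC-104 | 4       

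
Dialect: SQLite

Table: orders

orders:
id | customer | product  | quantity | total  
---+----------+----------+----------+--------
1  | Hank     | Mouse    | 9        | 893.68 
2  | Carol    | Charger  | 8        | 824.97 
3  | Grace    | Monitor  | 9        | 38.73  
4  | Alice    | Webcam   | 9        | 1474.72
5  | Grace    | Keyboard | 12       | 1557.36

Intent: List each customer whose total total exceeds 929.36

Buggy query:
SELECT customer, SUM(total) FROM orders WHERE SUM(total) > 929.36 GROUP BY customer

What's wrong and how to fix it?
Bug: Aggregate functions cannot appear in a WHERE clause

Fix: Move the aggregate condition to a HAVING clause

Corrected query:
SELECT customer, SUM(total) FROM orders GROUP BY customer HAVING SUM(total) > 929.36

Result:
customer | SUM(total)
---------+-----------
Alice    | 1474.72   
Grace    | 1596.09   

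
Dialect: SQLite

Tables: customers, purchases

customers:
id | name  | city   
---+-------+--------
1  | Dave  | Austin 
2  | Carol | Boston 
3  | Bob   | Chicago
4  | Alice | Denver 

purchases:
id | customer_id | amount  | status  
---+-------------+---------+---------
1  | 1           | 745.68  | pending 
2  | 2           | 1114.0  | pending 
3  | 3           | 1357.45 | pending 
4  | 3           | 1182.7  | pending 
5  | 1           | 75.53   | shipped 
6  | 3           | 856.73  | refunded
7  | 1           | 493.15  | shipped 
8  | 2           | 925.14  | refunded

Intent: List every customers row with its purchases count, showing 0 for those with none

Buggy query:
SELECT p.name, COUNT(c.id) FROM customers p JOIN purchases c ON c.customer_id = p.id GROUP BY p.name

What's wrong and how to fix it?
Bug: An inner join excludes parents with zero children

Fix: Switch to LEFT JOIN to retain unmatched parent rows

Corrected query:
SELECT p.name, COUNT(c.id) FROM customers p LEFT JOIN purchases c ON c.customer_id = p.id GROUP BY p.name

Result:
name  | COUNT(c.id)
------+------------
Alice | 0          
Bob   | 3          
Carol | 2          
Dave  | 3          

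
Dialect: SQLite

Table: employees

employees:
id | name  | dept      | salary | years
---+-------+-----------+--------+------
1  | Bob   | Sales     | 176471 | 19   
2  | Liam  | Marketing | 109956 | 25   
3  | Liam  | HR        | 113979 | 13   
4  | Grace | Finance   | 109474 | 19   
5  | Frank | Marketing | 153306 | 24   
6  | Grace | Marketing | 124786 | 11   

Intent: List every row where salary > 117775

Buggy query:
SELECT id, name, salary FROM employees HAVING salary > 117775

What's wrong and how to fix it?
Bug: HAVING filters the output of aggregation, but this query has no GROUP BY and no aggregate functions, so SQLite rejects it (HAVING clause on a non-aggregate query); the condition here is per row

Fix: Use WHERE for row-level filtering

Corrected query:
SELECT id, name, salary FROM employees WHERE salary > 117775

Result:
id | name  | salary
---+-------+-------
1  | Bob   | 176471
5  | Frank | 153306
6  | Grace | 124786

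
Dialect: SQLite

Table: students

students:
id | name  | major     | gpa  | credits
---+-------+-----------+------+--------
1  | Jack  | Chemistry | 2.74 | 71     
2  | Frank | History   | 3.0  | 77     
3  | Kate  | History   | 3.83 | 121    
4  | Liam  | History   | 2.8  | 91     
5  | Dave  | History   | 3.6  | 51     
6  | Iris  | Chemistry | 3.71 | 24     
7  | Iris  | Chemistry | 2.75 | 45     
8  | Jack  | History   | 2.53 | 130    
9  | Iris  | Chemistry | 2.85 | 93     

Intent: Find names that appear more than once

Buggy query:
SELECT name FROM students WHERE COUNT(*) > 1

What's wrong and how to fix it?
Bug: COUNT(*) is an aggregate and cannot be used in WHERE

Fix: Group first, then use HAVING for the count condition

Corrected query:
SELECT name FROM students GROUP BY name HAVING COUNT(*) > 1

Result:
name
----
Iris
Jack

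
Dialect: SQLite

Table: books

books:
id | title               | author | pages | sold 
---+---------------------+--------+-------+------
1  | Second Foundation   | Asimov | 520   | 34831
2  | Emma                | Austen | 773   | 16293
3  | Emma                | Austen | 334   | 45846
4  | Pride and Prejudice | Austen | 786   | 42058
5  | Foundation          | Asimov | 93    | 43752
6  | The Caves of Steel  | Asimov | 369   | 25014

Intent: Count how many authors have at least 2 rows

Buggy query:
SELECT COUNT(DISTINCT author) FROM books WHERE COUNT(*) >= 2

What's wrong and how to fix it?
Bug: COUNT(*) cannot appear in WHERE; the per-group count doesn't exist yet

Fix: Group first with HAVING COUNT(*) >= 2, then COUNT the resulting groups

Corrected query:
SELECT COUNT(*) FROM (SELECT author FROM books GROUP BY author HAVING COUNT(*) >= 2)

Result:
COUNT(*)
--------
2       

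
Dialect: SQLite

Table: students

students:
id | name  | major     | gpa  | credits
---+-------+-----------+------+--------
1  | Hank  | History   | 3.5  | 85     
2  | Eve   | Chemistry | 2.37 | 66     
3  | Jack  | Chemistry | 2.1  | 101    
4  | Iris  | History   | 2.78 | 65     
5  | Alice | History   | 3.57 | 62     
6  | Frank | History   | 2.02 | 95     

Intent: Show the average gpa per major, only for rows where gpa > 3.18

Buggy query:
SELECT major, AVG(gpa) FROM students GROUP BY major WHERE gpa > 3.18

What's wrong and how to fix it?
Bug: Row-level WHERE must come before GROUP BY in the clause order

Fix: Place WHERE between FROM and GROUP BY

Corrected query:
SELECT major, AVG(gpa) FROM students WHERE gpa > 3.18 GROUP BY major

Result:
major   | AVG(gpa)
--------+---------
History | 3.535   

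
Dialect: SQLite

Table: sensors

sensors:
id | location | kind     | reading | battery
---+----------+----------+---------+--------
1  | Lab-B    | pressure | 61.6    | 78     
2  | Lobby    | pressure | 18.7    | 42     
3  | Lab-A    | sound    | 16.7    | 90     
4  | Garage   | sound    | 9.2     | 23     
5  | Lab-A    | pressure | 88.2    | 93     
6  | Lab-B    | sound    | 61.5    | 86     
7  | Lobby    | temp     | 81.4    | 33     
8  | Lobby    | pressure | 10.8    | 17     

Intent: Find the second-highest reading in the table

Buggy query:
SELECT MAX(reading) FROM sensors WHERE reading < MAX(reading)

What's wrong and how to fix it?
Bug: The inner MAX is an aggregate inside WHERE, which is not allowed

Fix: Put the inner MAX in a scalar subquery

Corrected query:
SELECT MAX(reading) FROM sensors WHERE reading < (SELECT MAX(reading) FROM sensors)

Result:
MAX(reading)
------------
81.4        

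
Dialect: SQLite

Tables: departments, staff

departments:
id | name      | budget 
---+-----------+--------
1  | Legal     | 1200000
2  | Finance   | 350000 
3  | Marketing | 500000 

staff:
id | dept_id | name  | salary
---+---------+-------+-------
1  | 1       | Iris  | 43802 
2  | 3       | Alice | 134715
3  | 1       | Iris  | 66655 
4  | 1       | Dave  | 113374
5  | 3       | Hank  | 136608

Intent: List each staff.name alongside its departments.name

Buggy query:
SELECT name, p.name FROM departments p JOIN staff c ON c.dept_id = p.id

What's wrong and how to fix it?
Bug: 'name' exists in both joined tables, so the database can't tell which one is meant

Fix: Prefix ambiguous columns with the table alias

Corrected query:
SELECT c.name, p.name FROM departments p JOIN staff c ON c.dept_id = p.id

Result:
name  | name     
------+----------
Iris  | Legal    
Alice | Marketing
Iris  | Legal    
Dave  | Legal    
Hank  | Marketing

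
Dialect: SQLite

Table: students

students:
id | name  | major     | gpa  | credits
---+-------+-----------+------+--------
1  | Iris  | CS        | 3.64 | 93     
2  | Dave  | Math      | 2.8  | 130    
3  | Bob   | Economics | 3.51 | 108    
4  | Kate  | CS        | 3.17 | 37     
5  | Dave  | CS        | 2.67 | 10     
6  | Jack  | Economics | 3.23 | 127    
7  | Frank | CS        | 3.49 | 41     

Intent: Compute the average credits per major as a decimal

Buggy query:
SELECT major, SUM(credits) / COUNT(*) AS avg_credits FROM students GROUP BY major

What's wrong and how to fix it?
Bug: SUM(credits) and COUNT(*) are both integers; the division truncates the fractional part

Fix: Cast one side to REAL so the division keeps the fractional part

Corrected query:
SELECT major, SUM(credits) * 1.0 / COUNT(*) AS avg_credits FROM students GROUP BY major

Result:
major     | avg_credits
----------+------------
CS        | 45.25      
Economics | 117.5      
Math      | 130        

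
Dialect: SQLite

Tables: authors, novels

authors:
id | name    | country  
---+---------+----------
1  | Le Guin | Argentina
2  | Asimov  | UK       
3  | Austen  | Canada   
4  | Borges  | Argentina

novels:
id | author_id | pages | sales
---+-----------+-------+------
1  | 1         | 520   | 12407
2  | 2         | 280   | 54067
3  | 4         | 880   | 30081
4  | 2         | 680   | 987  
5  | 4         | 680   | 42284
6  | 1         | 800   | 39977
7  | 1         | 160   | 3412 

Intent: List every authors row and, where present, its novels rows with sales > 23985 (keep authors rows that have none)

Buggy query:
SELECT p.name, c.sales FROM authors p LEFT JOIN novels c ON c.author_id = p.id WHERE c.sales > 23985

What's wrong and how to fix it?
Bug: A WHERE condition on the right-hand table after LEFT JOIN drops unmatched parents

Fix: Move the right-table condition into the ON clause so unmatched parents are kept

Corrected query:
SELECT p.name, c.sales FROM authors p LEFT JOIN novels c ON c.author_id = p.id AND c.sales > 23985

Result:
name    | sales
--------+------
Le Guin | 39977
Asimov  | 54067
Austen  | NULL 
Borges  | 30081
Borges  | 42284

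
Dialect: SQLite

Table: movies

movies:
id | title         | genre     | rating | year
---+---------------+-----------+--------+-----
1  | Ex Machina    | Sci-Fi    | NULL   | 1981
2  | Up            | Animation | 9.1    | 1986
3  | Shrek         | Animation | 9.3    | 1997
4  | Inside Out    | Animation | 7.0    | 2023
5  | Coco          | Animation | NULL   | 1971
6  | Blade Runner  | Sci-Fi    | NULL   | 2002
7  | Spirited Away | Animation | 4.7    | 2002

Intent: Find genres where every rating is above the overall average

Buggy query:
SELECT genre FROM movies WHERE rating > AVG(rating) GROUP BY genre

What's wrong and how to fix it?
Bug: WHERE evaluates per row before aggregation, so AVG() is unavailable

Fix: Compute the overall average in a scalar subquery and compare each group's MIN against it in HAVING

Corrected query:
SELECT genre FROM movies GROUP BY genre HAVING MIN(rating) > (SELECT AVG(rating) FROM movies)

Result:
(no rows)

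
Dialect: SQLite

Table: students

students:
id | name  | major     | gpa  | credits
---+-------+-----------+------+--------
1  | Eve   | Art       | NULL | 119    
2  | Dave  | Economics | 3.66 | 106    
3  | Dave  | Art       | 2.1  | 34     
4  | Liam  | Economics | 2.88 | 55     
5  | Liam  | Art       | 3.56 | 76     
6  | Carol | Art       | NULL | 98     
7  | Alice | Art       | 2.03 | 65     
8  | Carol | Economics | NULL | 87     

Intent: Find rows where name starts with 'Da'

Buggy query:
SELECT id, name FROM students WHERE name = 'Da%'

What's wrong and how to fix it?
Bug: '=' compares the literal string including the % character; pattern matching needs LIKE

Fix: Use LIKE for wildcard pattern matching

Corrected query:
SELECT id, name FROM students WHERE name LIKE 'Da%'

Result:
id | name
---+-----
2  | Dave
3  | Dave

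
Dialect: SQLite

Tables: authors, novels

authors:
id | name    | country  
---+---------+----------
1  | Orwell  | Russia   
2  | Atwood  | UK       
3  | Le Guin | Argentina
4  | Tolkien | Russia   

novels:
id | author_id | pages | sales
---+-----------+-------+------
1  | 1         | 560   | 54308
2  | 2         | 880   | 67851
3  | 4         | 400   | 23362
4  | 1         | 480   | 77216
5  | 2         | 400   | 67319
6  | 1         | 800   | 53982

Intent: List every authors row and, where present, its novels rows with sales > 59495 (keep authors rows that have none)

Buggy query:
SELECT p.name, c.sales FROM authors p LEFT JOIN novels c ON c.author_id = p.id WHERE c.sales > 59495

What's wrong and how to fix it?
Bug: A WHERE condition on the right-hand table after LEFT JOIN drops unmatched parents

Fix: Move the right-table condition into the ON clause so unmatched parents are kept

Corrected query:
SELECT p.name, c.sales FROM authors p LEFT JOIN novels c ON c.author_id = p.id AND c.sales > 59495

Result:
name    | sales
--------+------
Orwell  | 77216
Atwood  | 67319
Atwood  | 67851
Le Guin | NULL 
Tolkien | NULL 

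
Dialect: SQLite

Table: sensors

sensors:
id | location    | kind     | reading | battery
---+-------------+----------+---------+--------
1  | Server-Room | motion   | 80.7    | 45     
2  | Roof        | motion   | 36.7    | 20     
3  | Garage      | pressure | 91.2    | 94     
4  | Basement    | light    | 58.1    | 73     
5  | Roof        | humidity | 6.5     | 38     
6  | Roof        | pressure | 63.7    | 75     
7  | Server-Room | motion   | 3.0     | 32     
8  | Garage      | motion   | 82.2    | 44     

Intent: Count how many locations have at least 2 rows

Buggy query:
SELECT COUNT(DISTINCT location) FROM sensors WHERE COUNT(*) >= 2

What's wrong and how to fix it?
Bug: COUNT(*) cannot appear in WHERE; the per-group count doesn't exist yet

Fix: Use a subquery that GROUPs and filters with HAVING, then count its rows

Corrected query:
SELECT COUNT(*) FROM (SELECT location FROM sensors GROUP BY location HAVING COUNT(*) >= 2)

Result:
COUNT(*)
--------
3       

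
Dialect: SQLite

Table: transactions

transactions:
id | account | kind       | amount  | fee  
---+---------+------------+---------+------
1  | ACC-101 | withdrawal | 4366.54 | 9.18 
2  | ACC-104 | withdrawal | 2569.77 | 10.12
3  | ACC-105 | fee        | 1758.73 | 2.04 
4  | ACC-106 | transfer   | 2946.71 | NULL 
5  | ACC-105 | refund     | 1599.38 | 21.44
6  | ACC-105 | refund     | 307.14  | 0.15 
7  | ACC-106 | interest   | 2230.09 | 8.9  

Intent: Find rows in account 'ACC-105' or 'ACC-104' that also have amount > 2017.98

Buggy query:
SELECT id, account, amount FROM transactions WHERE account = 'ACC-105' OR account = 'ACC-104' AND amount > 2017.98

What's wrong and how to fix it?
Bug: Without parentheses, AND is evaluated before OR, so the amount filter only applies to the 'ACC-104' branch

Fix: Group the OR with parentheses (or use IN), then AND the threshold

Corrected query:
SELECT id, account, amount FROM transactions WHERE (account = 'ACC-105' OR account = 'ACC-104') AND amount > 2017.98

Result:
id | account | amount 
---+---------+--------
2  | ACC-104 | 2569.77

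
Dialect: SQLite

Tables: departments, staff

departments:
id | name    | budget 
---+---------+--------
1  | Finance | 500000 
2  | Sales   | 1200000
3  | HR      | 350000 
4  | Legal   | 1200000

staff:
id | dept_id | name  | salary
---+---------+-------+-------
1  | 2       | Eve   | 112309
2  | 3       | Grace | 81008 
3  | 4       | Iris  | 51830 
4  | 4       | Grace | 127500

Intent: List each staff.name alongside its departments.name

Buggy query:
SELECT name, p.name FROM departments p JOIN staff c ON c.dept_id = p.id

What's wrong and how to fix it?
Bug: Both tables have a 'name' column; the unqualified reference is ambiguous

Fix: Qualify the column with its table alias (c.name)

Corrected query:
SELECT c.name, p.name FROM departments p JOIN staff c ON c.dept_id = p.id

Result:
name  | name 
------+------
Eve   | Sales
Grace | HR   
Iris  | Legal
Grace | Legal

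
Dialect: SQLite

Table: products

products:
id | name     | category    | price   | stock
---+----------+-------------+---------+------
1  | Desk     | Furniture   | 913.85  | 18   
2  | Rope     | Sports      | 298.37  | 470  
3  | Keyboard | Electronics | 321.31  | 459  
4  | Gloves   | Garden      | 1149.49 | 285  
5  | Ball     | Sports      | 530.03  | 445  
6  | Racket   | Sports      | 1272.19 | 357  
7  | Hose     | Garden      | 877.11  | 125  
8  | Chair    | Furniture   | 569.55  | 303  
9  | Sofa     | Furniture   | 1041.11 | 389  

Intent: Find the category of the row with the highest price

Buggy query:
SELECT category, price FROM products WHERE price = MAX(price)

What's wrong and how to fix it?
Bug: MAX(price) is an aggregate and cannot be used directly in WHERE

Fix: Wrap MAX in a scalar subquery so WHERE compares against a single value

Corrected query:
SELECT category, price FROM products WHERE price = (SELECT MAX(price) FROM products)

Result:
category | price  
---------+--------
Sports   | 1272.19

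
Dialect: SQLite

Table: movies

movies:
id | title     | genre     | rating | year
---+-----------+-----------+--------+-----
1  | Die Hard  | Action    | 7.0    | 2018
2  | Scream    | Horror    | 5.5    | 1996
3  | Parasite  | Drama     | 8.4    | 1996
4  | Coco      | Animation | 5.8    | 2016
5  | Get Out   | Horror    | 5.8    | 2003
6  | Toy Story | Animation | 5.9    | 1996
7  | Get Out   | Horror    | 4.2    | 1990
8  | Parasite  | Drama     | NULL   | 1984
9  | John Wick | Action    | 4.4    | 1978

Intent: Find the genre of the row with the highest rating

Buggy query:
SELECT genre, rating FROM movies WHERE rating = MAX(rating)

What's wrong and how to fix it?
Bug: MAX(rating) is an aggregate and cannot be used directly in WHERE

Fix: Use a subquery: WHERE rating = (SELECT MAX(rating) FROM movies)

Corrected query:
SELECT genre, rating FROM movies WHERE rating = (SELECT MAX(rating) FROM movies)

Result:
genre | rating
------+-------
Drama | 8.4   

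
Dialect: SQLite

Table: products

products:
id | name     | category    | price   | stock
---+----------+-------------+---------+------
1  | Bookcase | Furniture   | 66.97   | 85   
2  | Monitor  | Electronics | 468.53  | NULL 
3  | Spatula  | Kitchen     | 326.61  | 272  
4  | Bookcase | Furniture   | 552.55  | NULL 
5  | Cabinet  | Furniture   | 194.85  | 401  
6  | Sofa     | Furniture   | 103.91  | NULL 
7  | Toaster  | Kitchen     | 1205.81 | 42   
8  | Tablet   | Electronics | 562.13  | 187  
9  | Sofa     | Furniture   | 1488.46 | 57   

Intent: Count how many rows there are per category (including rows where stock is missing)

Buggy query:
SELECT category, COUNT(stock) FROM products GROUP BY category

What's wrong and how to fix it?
Bug: COUNT(column) counts non-NULL values only; rows with NULL stock aren't counted

Fix: Use COUNT(*) to count all rows regardless of NULL

Corrected query:
SELECT category, COUNT(*) FROM products GROUP BY category

Result:
category    | COUNT(*)
------------+---------
Electronics | 2       
Furniture   | 5       
Kitchen     | 2       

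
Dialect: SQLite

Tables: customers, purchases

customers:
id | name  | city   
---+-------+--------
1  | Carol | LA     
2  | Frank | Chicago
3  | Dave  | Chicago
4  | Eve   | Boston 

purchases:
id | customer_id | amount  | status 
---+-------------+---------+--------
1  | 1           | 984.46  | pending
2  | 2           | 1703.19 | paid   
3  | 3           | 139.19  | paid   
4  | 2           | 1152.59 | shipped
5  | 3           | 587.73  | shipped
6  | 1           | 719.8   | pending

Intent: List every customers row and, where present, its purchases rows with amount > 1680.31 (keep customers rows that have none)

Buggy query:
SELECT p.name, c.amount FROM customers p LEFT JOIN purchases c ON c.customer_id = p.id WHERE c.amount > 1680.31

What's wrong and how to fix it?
Bug: A WHERE condition on the right-hand table after LEFT JOIN drops unmatched parents

Fix: Put 'c.amount > 1680.31' in the JOIN's ON clause instead of WHERE

Corrected query:
SELECT p.name, c.amount FROM customers p LEFT JOIN purchases c ON c.customer_id = p.id AND c.amount > 1680.31

Result:
name  | amount 
------+--------
Carol | NULL   
Frank | 1703.19
Dave  | NULL   
Eve   | NULL   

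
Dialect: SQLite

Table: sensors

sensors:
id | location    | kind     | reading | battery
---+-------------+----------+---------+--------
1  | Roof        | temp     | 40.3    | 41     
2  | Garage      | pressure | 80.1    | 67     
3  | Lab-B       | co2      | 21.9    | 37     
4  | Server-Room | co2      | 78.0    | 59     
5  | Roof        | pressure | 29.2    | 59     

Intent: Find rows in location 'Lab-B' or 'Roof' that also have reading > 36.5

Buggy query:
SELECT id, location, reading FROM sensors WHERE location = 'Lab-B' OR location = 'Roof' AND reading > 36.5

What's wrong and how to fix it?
Bug: AND binds tighter than OR, so this parses as location = 'Lab-B' OR (location = 'Roof' AND reading > 36.5)

Fix: Add parentheses around the OR so the AND applies to both alternatives

Corrected query:
SELECT id, location, reading FROM sensors WHERE (location = 'Lab-B' OR location = 'Roof') AND reading > 36.5

Result:
id | location | reading
---+----------+--------
1  | Roof     | 40.3   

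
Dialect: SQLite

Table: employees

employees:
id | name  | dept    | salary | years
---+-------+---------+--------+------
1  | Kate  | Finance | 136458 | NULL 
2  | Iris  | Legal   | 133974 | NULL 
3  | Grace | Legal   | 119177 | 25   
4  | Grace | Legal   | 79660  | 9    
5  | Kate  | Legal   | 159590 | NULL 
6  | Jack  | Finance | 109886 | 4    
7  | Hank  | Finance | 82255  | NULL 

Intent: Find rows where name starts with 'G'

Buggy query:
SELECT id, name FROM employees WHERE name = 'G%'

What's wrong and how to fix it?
Bug: Wildcards only work with LIKE; '=' treats '%' as a literal character

Fix: Replace '=' with LIKE so 'G%' is treated as a pattern

Corrected query:
SELECT id, name FROM employees WHERE name LIKE 'G%'

Result:
id | name 
---+------
3  | Grace
4  | Grace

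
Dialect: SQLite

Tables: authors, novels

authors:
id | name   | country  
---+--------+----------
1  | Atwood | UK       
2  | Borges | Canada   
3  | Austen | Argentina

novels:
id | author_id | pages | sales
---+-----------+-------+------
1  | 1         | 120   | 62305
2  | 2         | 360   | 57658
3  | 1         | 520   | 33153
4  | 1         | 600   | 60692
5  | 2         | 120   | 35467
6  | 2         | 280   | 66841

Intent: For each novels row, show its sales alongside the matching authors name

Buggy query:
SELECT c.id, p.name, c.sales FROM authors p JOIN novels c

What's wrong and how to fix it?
Bug: JOIN with no ON clause produces a cartesian product; every novels row pairs with every authors row

Fix: Add ON c.author_id = p.id to the JOIN

Corrected query:
SELECT c.id, p.name, c.sales FROM authors p JOIN novels c ON c.author_id = p.id

Result:
id | name   | sales
---+--------+------
1  | Atwood | 62305
2  | Borges | 57658
3  | Atwood | 33153
4  | Atwood | 60692
5  | Borges | 35467
6  | Borges | 66841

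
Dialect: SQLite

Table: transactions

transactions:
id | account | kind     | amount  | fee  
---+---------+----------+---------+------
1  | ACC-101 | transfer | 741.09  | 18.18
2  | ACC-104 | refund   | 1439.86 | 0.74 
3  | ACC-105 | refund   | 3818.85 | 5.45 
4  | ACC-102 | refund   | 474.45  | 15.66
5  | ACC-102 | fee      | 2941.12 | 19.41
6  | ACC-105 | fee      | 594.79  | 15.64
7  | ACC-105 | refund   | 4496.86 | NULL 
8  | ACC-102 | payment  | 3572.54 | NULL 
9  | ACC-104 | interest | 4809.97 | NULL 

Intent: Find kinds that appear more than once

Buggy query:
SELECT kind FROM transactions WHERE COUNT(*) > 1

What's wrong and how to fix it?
Bug: COUNT(*) is an aggregate and cannot be used in WHERE

Fix: GROUP BY kind, then filter groups with HAVING COUNT(*) > 1

Corrected query:
SELECT kind FROM transactions GROUP BY kind HAVING COUNT(*) > 1

Result:
kind  
------
fee   
refund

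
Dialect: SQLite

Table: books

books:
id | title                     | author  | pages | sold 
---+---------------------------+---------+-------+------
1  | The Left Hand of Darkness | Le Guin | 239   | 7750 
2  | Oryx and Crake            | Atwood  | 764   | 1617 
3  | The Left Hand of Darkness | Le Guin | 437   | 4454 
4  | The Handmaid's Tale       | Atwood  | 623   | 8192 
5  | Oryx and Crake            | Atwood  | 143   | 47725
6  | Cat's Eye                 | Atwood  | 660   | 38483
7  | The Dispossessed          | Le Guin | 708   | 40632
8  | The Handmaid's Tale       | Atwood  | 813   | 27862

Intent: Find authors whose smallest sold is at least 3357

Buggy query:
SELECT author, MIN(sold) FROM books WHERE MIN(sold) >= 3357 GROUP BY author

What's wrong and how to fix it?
Bug: MIN() in WHERE is a misuse of aggregate

Fix: Replace WHERE with HAVING after the GROUP BY

Corrected query:
SELECT author, MIN(sold) FROM books GROUP BY author HAVING MIN(sold) >= 3357

Result:
author  | MIN(sold)
--------+----------
Le Guin | 4454     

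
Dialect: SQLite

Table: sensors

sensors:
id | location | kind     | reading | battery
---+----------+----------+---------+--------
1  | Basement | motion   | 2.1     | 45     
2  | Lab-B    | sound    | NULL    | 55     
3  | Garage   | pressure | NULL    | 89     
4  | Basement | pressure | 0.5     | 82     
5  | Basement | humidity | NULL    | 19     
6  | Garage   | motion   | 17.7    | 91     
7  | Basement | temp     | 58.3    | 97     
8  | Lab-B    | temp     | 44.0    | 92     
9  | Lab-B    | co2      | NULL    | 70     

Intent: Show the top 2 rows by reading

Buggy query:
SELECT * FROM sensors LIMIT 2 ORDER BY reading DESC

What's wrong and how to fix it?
Bug: LIMIT must come after ORDER BY

Fix: Swap the clauses: ORDER BY first, then LIMIT

Corrected query:
SELECT * FROM sensors ORDER BY reading DESC LIMIT 2

Result:
id | location | kind | reading | battery
---+----------+------+---------+--------
7  | Basement | temp | 58.3    | 97     
8  | Lab-B    | temp | 44      | 92     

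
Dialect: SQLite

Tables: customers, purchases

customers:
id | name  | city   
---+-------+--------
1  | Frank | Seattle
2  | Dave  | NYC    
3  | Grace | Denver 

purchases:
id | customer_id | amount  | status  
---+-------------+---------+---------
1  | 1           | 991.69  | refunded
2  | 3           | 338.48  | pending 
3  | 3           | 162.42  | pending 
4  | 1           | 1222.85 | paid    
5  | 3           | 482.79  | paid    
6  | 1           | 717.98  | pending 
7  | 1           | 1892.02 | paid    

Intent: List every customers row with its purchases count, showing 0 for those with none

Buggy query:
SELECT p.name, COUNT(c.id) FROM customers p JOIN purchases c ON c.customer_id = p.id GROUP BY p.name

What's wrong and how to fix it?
Bug: INNER JOIN drops customers rows that have no matching purchases rows

Fix: Switch to LEFT JOIN to retain unmatched parent rows

Corrected query:
SELECT p.name, COUNT(c.id) FROM customers p LEFT JOIN purchases c ON c.customer_id = p.id GROUP BY p.name

Result:
name  | COUNT(c.id)
------+------------
Dave  | 0          
Frank | 4          
Grace | 3          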